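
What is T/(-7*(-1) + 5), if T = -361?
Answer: -361/12 ≈ -30.083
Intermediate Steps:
T/(-7*(-1) + 5) = -361/(-7*(-1) + 5) = -361/(7 + 5) = -361/12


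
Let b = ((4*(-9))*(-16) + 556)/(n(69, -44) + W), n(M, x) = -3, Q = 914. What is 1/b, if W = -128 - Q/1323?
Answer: -174227/1497636 ≈ -0.11633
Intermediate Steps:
W = -170258/1323 (W = -128 - 914/1323 = -170258/1323 ≈ -128.69)
b = -1497636/174227 (b = ((4*(-9))*(-16) + 556)/(-3 - 170258/1323) = (-36*(-16) + 556)/(-174227/1323) = (576 + 556)*(-1323/174227) = 1132*(-1323/174227) = -1497636/174227 ≈ -8.5959)
1/b = 1/(-1497636/174227) = -174227/1497636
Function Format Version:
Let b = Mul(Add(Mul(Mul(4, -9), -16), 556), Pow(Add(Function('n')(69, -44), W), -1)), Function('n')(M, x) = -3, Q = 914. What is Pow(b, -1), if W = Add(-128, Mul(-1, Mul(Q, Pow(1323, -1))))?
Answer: Rational(-174227, 1497636) ≈ -0.11633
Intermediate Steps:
W = Rational(-170258, 1323) (W = Add(-128, Mul(-1, Mul(914, Pow(1323, -1)))) = Add(-128, Mul(-1, Mul(914, Rational(1, 1323)))) = Add(-128, Mul(-1, Rational(914, 1323))) = Add(-128, Rational(-914, 1323)) = Rational(-170258, 1323) ≈ -128.69)
b = Rational(-1497636, 174227) (b = Mul(Add(Mul(Mul(4, -9), -16), 556), Pow(Add(-3, Rational(-170258, 1323)), -1)) = Mul(Add(Mul(-36, -16), 556), Pow(Rational(-174227, 1323), -1)) = Mul(Add(576, 556), Rational(-1323, 174227)) = Mul(1132, Rational(-1323, 174227)) = Rational(-1497636, 174227) ≈ -8.5959)
Pow(b, -1) = Pow(Rational(-1497636, 174227), -1) = Rational(-174227, 1497636)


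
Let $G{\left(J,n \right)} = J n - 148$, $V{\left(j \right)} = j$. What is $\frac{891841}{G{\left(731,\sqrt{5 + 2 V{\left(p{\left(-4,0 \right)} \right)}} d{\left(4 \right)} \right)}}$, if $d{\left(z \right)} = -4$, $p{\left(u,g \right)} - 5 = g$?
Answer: $\frac{32998117}{32056184} - \frac{651935771 \sqrt{15}}{32056184} \approx -77.737$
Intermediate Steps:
$p{\left(u,g \right)} = 5 + g$
$G{\left(J,n \right)} = -148 + J n$
$\frac{891841}{G{\left(731,\sqrt{5 + 2 V{\left(p{\left(-4,0 \right)} \right)}} d{\left(4 \right)} \right)}} = \frac{891841}{-148 + 731 \sqrt{5 + 2 \left(5 + 0\right)} \left(-4\right)} = \frac{891841}{-148 + 731 \sqrt{5 + 2 \cdot 5} \left(-4\right)} = \frac{891841}{-148 + 731 \sqrt{5 + 10} \left(-4\right)} = \frac{891841}{-148 + 731 \sqrt{15} \left(-4\right)} = \frac{891841}{-148 + 731 \left(- 4 \sqrt{15}\right)} = \frac{891841}{-148 - 2924 \sqrt{15}}$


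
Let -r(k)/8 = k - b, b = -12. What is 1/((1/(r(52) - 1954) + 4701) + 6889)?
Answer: 2466/28580939 ≈ 8.6281e-5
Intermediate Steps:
r(k) = -96 - 8*k (r(k) = -8*(k - 1*(-12)) = -8*(k + 12) = -8*(12 + k) = -96 - 8*k)
1/((1/(r(52) - 1954) + 4701) + 6889) = 1/((1/((-96 - 8*52) - 1954) + 4701) + 6889) = 1/((1/((-96 - 416) - 1954) + 4701) + 6889) = 1/((1/(-512 - 1954) + 4701) + 6889) = 1/((1/(-2466) + 4701) + 6889) = 1/((-1/2466 + 4701) + 6889) = 1/(11592665/2466 + 6889) = 1/(28580939/2466) = 2466/28580939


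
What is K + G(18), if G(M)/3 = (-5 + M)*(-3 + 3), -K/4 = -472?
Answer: 1888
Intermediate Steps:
K = 1888 (K = -4*(-472) = 1888)
G(M) = 0 (G(M) = 3*((-5 + M)*(-3 + 3)) = 3*((-5 + M)*0) = 3*0 = 0)
K + G(18) = 1888 + 0 = 1888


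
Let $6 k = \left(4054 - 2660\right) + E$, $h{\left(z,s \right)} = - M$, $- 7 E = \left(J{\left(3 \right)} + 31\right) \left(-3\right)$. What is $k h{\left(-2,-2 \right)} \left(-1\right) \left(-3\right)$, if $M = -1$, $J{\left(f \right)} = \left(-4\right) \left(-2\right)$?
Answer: $\frac{9875}{14} \approx 705.36$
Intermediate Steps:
$J{\left(f \right)} = 8$
$E = \frac{117}{7}$ ($E = - \frac{\left(8 + 31\right) \left(-3\right)}{7} = - \frac{39 \left(-3\right)}{7} = \left(- \frac{1}{7}\right) \left(-117\right) = \frac{117}{7} \approx 16.714$)
$h{\left(z,s \right)} = 1$ ($h{\left(z,s \right)} = \left(-1\right) \left(-1\right) = 1$)
$k = \frac{9875}{42}$ ($k = \frac{\left(4054 - 2660\right) + \frac{117}{7}}{6} = \frac{1394 + \frac{117}{7}}{6} = \frac{1}{6} \cdot \frac{9875}{7} = \frac{9875}{42} \approx 235.12$)
$k h{\left(-2,-2 \right)} \left(-1\right) \left(-3\right) = \frac{9875 \cdot 1 \left(-1\right) \left(-3\right)}{42} = \frac{9875 \left(\left(-1\right) \left(-3\right)\right)}{42} = \frac{9875}{42} \cdot 3 = \frac{9875}{14}$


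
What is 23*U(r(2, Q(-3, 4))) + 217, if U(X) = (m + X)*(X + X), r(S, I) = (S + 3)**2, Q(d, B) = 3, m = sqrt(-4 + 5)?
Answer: 30117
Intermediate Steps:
m = 1 (m = sqrt(1) = 1)
r(S, I) = (3 + S)**2
U(X) = 2*X*(1 + X) (U(X) = (1 + X)*(X + X) = (1 + X)*(2*X) = 2*X*(1 + X))
23*U(r(2, Q(-3, 4))) + 217 = 23*(2*(3 + 2)**2*(1 + (3 + 2)**2)) + 217 = 23*(2*5**2*(1 + 5**2)) + 217 = 23*(2*25*(1 + 25)) + 217 = 23*(2*25*26) + 217 = 23*1300 + 217 = 29900 + 217 = 30117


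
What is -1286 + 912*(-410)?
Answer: -375206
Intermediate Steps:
-1286 + 912*(-410) = -1286 - 373920 = -375206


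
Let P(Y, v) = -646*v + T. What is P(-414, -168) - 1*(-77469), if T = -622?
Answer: 185375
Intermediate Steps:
P(Y, v) = -622 - 646*v (P(Y, v) = -646*v - 622 = -622 - 646*v)
P(-414, -168) - 1*(-77469) = (-622 - 646*(-168)) - 1*(-77469) = (-622 + 108528) + 77469 = 107906 + 77469 = 185375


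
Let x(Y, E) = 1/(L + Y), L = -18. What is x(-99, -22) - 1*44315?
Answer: -5184856/117 ≈ -44315.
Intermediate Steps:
x(Y, E) = 1/(-18 + Y)
x(-99, -22) - 1*44315 = 1/(-18 - 99) - 1*44315 = 1/(-117) - 44315 = -1/117 - 44315 = -5184856/117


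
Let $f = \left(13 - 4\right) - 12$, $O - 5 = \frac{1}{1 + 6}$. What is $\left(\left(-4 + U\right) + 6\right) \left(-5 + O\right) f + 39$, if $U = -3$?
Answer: $\frac{276}{7} \approx 39.429$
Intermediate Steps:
$O = \frac{36}{7}$ ($O = 5 + \frac{1}{1 + 6} = 5 + \frac{1}{7} = \frac{36}{7} \approx 5.1429$)
$f = -3$ ($f = 9 - 12 = -3$)
$\left(\left(-4 + U\right) + 6\right) \left(-5 + O\right) f + 39 = \left(\left(-4 - 3\right) + 6\right) \left(-5 + \frac{36}{7}\right) \left(-3\right) + 39 = \left(-7 + 6\right) \frac{1}{7} \left(-3\right) + 39 = \left(-1\right) \frac{1}{7} \left(-3\right) + 39 = \left(- \frac{1}{7}\right) \left(-3\right) + 39 = \frac{3}{7} + 39 = \frac{276}{7}$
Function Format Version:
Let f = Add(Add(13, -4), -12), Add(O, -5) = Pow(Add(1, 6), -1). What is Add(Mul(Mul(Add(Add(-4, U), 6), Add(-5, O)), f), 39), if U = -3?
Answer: Rational(276, 7) ≈ 39.429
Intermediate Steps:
O = Rational(36, 7) (O = Add(5, Pow(Add(1, 6), -1)) = Add(5, Pow(7, -1)) = Add(5, Rational(1, 7)) = Rational(36, 7) ≈ 5.1429)
f = -3 (f = Add(9, -12) = -3)
Add(Mul(Mul(Add(Add(-4, U), 6), Add(-5, O)), f), 39) = Add(Mul(Mul(Add(Add(-4, -3), 6), Add(-5, Rational(36, 7))), -3), 39) = Add(Mul(Mul(Add(-7, 6), Rational(1, 7)), -3), 39) = Add(Mul(Mul(-1, Rational(1, 7)), -3), 39) = Add(Mul(Rational(-1, 7), -3), 39) = Add(Rational(3, 7), 39) = Rational(276, 7)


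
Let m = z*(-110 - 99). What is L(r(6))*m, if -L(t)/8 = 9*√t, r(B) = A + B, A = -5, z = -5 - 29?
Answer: -511632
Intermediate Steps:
z = -34
r(B) = -5 + B
L(t) = -72*√t
m = 7106 (m = -34*(-110 - 99) = -34*(-209) = 7106)
L(r(6))*m = -72*√(-5 + 6)*7106 = -72*√1*7106 = -72*1*7106 = -72*7106 = -511632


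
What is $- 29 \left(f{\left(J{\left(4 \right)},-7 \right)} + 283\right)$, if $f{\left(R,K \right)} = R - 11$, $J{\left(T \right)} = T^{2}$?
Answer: $-8352$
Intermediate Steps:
$f{\left(R,K \right)} = -11 + R$
$- 29 \left(f{\left(J{\left(4 \right)},-7 \right)} + 283\right) = - 29 \left(\left(-11 + 4^{2}\right) + 283\right) = - 29 \left(\left(-11 + 16\right) + 283\right) = - 29 \left(5 + 283\right) = \left(-29\right) 288 = -8352$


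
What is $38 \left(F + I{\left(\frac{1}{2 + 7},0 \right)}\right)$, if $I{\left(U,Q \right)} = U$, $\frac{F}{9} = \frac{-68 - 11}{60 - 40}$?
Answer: $- \frac{121201}{90} \approx -1346.7$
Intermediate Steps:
$F = - \frac{711}{20}$ ($F = 9 \frac{-68 - 11}{60 - 40} = 9 \left(- \frac{79}{20}\right) = - \frac{711}{20} \approx -35.55$)
$38 \left(F + I{\left(\frac{1}{2 + 7},0 \right)}\right) = 38 \left(- \frac{711}{20} + \frac{1}{2 + 7}\right) = 38 \left(- \frac{711}{20} + \frac{1}{9}\right) = 38 \left(- \frac{6379}{180}\right) = - \frac{121201}{90}$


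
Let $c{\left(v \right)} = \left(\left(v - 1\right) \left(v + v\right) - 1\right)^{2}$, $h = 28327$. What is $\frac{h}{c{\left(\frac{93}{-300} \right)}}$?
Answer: $\frac{708175000000}{881721} \approx 8.0317 \cdot 10^{5}$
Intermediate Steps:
$c{\left(v \right)} = \left(-1 + 2 v \left(-1 + v\right)\right)^{2}$ ($c{\left(v \right)} = \left(\left(-1 + v\right) 2 v - 1\right)^{2} = \left(2 v \left(-1 + v\right) - 1\right)^{2} = \left(-1 + 2 v \left(-1 + v\right)\right)^{2}$)
$\frac{h}{c{\left(\frac{93}{-300} \right)}} = \frac{28327}{\left(1 - 2 \left(\frac{93}{-300}\right)^{2} + 2 \frac{93}{-300}\right)^{2}} = \frac{28327}{\left(1 - 2 \left(93 \left(- \frac{1}{300}\right)\right)^{2} + 2 \cdot 93 \left(- \frac{1}{300}\right)\right)^{2}} = \frac{28327}{\left(1 - 2 \left(- \frac{31}{100}\right)^{2} + 2 \left(- \frac{31}{100}\right)\right)^{2}} = \frac{28327}{\left(1 - \frac{961}{5000} - \frac{31}{50}\right)^{2}} = \frac{28327}{\left(\frac{939}{5000}\right)^{2}} = \frac{28327}{\frac{881721}{25000000}} = 28327 \cdot \frac{25000000}{881721} = \frac{708175000000}{881721}$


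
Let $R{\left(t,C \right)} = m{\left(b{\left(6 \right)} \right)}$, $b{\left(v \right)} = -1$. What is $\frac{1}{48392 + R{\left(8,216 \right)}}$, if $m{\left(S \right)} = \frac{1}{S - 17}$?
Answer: $\frac{18}{871055} \approx 2.0665 \cdot 10^{-5}$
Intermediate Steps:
$m{\left(S \right)} = \frac{1}{-17 + S}$
$R{\left(t,C \right)} = - \frac{1}{18}$ ($R{\left(t,C \right)} = \frac{1}{-17 - 1} = \frac{1}{-18} = - \frac{1}{18}$)
$\frac{1}{48392 + R{\left(8,216 \right)}} = \frac{1}{48392 - \frac{1}{18}} = \frac{1}{\frac{871055}{18}} = \frac{18}{871055}$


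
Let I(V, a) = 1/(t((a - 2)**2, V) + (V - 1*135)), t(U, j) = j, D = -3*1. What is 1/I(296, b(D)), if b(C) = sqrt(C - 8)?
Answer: 457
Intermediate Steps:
D = -3
b(C) = sqrt(-8 + C)
I(V, a) = 1/(-135 + 2*V) (I(V, a) = 1/(V + (V - 1*135)) = 1/(V + (V - 135)) = 1/(V + (-135 + V)) = 1/(-135 + 2*V))
1/I(296, b(D)) = 1/(1/(-135 + 2*296)) = 1/(1/(-135 + 592)) = 1/(1/457) = 457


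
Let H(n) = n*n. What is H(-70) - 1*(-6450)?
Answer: 11350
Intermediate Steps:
H(n) = n²
H(-70) - 1*(-6450) = (-70)² - 1*(-6450) = 4900 + 6450 = 11350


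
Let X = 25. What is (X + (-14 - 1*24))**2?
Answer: 169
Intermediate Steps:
(X + (-14 - 1*24))**2 = (25 + (-14 - 1*24))**2 = (25 + (-14 - 24))**2 = (25 - 38)**2 = (-13)**2 = 169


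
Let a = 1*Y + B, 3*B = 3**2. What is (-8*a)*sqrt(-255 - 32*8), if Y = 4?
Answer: -56*I*sqrt(511) ≈ -1265.9*I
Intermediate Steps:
B = 3 (B = (1/3)*3**2 = (1/3)*9 = 3)
a = 7 (a = 1*4 + 3 = 4 + 3 = 7)
(-8*a)*sqrt(-255 - 32*8) = (-8*7)*sqrt(-255 - 32*8) = -56*sqrt(-255 - 256) = -56*I*sqrt(511)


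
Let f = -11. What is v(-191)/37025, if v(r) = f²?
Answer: 121/37025 ≈ 0.0032681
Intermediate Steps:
v(r) = 121 (v(r) = (-11)² = 121)
v(-191)/37025 = 121/37025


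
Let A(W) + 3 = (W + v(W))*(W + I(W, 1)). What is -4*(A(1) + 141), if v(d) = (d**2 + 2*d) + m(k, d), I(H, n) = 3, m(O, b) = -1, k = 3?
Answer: -600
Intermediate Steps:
v(d) = -1 + d**2 + 2*d (v(d) = (d**2 + 2*d) - 1 = -1 + d**2 + 2*d)
A(W) = -3 + (3 + W)*(-1 + W**2 + 3*W) (A(W) = -3 + (W + (-1 + W**2 + 2*W))*(W + 3) = -3 + (-1 + W**2 + 3*W)*(3 + W) = -3 + (3 + W)*(-1 + W**2 + 3*W))
-4*(A(1) + 141) = -4*((-6 + 1**3 + 6*1**2 + 8*1) + 141) = -4*((-6 + 1 + 6*1 + 8) + 141) = -4*((-6 + 1 + 6 + 8) + 141) = -4*(9 + 141) = -4*150 = -600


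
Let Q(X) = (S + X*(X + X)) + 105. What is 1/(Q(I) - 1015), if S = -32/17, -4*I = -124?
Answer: 17/17172 ≈ 0.00098998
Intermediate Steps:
I = 31 (I = -1/4*(-124) = 31)
S = -32/17 (S = -32*1/17 = -32/17 ≈ -1.8824)
Q(X) = 1753/17 + 2*X**2 (Q(X) = (-32/17 + X*(X + X)) + 105 = (-32/17 + X*(2*X)) + 105 = (-32/17 + 2*X**2) + 105 = 1753/17 + 2*X**2)
1/(Q(I) - 1015) = 1/((1753/17 + 2*31**2) - 1015) = 1/((1753/17 + 2*961) - 1015) = 1/((1753/17 + 1922) - 1015) = 1/(34427/17 - 1015) = 1/(17172/17) = 17/17172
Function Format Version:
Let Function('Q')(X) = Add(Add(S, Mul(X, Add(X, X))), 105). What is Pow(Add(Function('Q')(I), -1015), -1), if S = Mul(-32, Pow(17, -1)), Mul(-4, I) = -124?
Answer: Rational(17, 17172) ≈ 0.00098998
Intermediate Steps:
I = 31 (I = Mul(Rational(-1, 4), -124) = 31)
S = Rational(-32, 17) (S = Mul(-32, Rational(1, 17)) = Rational(-32, 17) ≈ -1.8824)
Function('Q')(X) = Add(Rational(1753, 17), Mul(2, Pow(X, 2))) (Function('Q')(X) = Add(Add(Rational(-32, 17), Mul(X, Add(X, X))), 105) = Add(Add(Rational(-32, 17), Mul(X, Mul(2, X))), 105) = Add(Add(Rational(-32, 17), Mul(2, Pow(X, 2))), 105) = Add(Rational(1753, 17), Mul(2, Pow(X, 2))))
Pow(Add(Function('Q')(I), -1015), -1) = Pow(Add(Add(Rational(1753, 17), Mul(2, Pow(31, 2))), -1015), -1) = Pow(Add(Add(Rational(1753, 17), Mul(2, 961)), -1015), -1) = Pow(Add(Add(Rational(1753, 17), 1922), -1015), -1) = Pow(Add(Rational(34427, 17), -1015), -1) = Pow(Rational(17172, 17), -1) = Rational(17, 17172)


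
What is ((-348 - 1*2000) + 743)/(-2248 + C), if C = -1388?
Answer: 535/1212 ≈ 0.44142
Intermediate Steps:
((-348 - 1*2000) + 743)/(-2248 + C) = ((-348 - 1*2000) + 743)/(-2248 - 1388) = ((-348 - 2000) + 743)/(-3636) = (-2348 + 743)*(-1/3636) = -1605*(-1/3636) = 535/1212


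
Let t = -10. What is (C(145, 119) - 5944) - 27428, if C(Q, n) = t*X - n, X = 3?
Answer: -33521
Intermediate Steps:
C(Q, n) = -30 - n (C(Q, n) = -10*3 - n = -30 - n)
(C(145, 119) - 5944) - 27428 = ((-30 - 1*119) - 5944) - 27428 = ((-30 - 119) - 5944) - 27428 = (-149 - 5944) - 27428 = -6093 - 27428 = -33521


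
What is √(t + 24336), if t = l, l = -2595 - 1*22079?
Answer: 13*I*√2 ≈ 18.385*I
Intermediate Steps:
l = -24674 (l = -2595 - 22079 = -24674)
t = -24674
√(t + 24336) = √(-24674 + 24336) = √(-338) = 13*I*√2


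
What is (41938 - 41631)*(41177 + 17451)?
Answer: 17998796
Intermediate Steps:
(41938 - 41631)*(41177 + 17451) = 307*58628 = 17998796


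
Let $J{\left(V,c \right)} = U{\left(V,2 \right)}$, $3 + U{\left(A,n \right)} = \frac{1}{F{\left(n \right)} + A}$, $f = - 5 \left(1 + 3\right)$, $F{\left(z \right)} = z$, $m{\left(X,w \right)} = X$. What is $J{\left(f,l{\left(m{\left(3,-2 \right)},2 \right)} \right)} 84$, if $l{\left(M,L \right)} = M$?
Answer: $- \frac{770}{3} \approx -256.67$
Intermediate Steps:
$f = -20$ ($f = \left(-5\right) 4 = -20$)
$U{\left(A,n \right)} = -3 + \frac{1}{A + n}$ ($U{\left(A,n \right)} = -3 + \frac{1}{n + A} = -3 + \frac{1}{A + n}$)
$J{\left(V,c \right)} = \frac{-5 - 3 V}{2 + V}$ ($J{\left(V,c \right)} = \frac{1 - 3 V - 6}{V + 2} = \frac{1 - 3 V - 6}{2 + V} = \frac{-5 - 3 V}{2 + V}$)
$J{\left(f,l{\left(m{\left(3,-2 \right)},2 \right)} \right)} 84 = \frac{-5 - -60}{2 - 20} \cdot 84 = \frac{-5 + 60}{-18} \cdot 84 = \left(- \frac{1}{18}\right) 55 \cdot 84 = \left(- \frac{55}{18}\right) 84 = - \frac{770}{3}$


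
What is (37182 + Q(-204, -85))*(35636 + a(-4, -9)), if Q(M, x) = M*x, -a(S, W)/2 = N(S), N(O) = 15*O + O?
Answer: 1949924808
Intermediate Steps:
N(O) = 16*O
a(S, W) = -32*S
(37182 + Q(-204, -85))*(35636 + a(-4, -9)) = (37182 - 204*(-85))*(35636 - 32*(-4)) = (37182 + 17340)*(35636 + 128) = 54522*35764 = 1949924808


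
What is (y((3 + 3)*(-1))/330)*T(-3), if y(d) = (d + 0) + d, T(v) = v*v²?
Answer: 54/55 ≈ 0.98182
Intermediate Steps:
T(v) = v³
y(d) = 2*d (y(d) = d + d = 2*d)
(y((3 + 3)*(-1))/330)*T(-3) = ((2*((3 + 3)*(-1)))/330)*(-3)³ = ((2*(6*(-1)))*(1/330))*(-27) = ((2*(-6))*(1/330))*(-27) = -12*1/330*(-27) = -2/55*(-27) = 54/55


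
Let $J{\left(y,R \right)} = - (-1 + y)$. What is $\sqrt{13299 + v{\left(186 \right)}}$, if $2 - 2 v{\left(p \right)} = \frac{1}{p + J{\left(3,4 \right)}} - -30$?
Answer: $\frac{\sqrt{112444217}}{92} \approx 115.26$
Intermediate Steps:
$J{\left(y,R \right)} = 1 - y$
$v{\left(p \right)} = -14 - \frac{1}{2 \left(-2 + p\right)}$ ($v{\left(p \right)} = 1 - \frac{\frac{1}{p + \left(1 - 3\right)} - -30}{2} = 1 - \frac{\frac{1}{p + \left(1 - 3\right)} + 30}{2} = 1 - \frac{\frac{1}{p - 2} + 30}{2} = 1 - \frac{\frac{1}{-2 + p} + 30}{2} = 1 - \frac{30 + \frac{1}{-2 + p}}{2} = 1 - \left(15 + \frac{1}{2 \left(-2 + p\right)}\right) = -14 - \frac{1}{2 \left(-2 + p\right)}$)
$\sqrt{13299 + v{\left(186 \right)}} = \sqrt{13299 + \frac{55 - 5208}{2 \left(-2 + 186\right)}} = \sqrt{13299 + \frac{55 - 5208}{2 \cdot 184}} = \sqrt{13299 + \frac{1}{2} \cdot \frac{1}{184} \left(-5153\right)} = \sqrt{13299 - \frac{5153}{368}} = \sqrt{\frac{4888879}{368}} = \frac{\sqrt{112444217}}{92}$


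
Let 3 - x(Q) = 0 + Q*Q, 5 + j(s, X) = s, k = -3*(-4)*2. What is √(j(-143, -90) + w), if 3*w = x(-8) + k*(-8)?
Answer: I*√2091/3 ≈ 15.242*I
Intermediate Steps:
k = 24 (k = 12*2 = 24)
j(s, X) = -5 + s
x(Q) = 3 - Q² (x(Q) = 3 - (0 + Q*Q) = 3 - (0 + Q²) = 3 - Q²)
w = -253/3 (w = ((3 - 1*(-8)²) + 24*(-8))/3 = ((3 - 1*64) - 192)/3 = ((3 - 64) - 192)/3 = (-61 - 192)/3 = (⅓)*(-253) = -253/3 ≈ -84.333)
√(j(-143, -90) + w) = √((-5 - 143) - 253/3) = √(-148 - 253/3) = √(-697/3) = I*√2091/3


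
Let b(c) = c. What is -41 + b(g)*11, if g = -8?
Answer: -129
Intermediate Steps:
-41 + b(g)*11 = -41 - 8*11 = -41 - 88 = -129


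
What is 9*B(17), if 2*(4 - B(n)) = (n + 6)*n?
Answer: -3447/2 ≈ -1723.5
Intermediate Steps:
B(n) = 4 - n*(6 + n)/2 (B(n) = 4 - (n + 6)*n/2 = 4 - (6 + n)*n/2 = 4 - n*(6 + n)/2)
9*B(17) = 9*(4 - 3*17 - ½*17²) = 9*(4 - 51 - ½*289) = 9*(4 - 51 - 289/2) = 9*(-383/2) = -3447/2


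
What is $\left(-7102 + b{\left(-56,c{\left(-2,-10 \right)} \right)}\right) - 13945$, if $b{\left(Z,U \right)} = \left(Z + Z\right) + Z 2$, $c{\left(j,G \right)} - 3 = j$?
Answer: $-21271$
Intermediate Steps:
$c{\left(j,G \right)} = 3 + j$
$b{\left(Z,U \right)} = 4 Z$ ($b{\left(Z,U \right)} = 2 Z + 2 Z = 4 Z$)
$\left(-7102 + b{\left(-56,c{\left(-2,-10 \right)} \right)}\right) - 13945 = \left(-7102 + 4 \left(-56\right)\right) - 13945 = \left(-7102 - 224\right) - 13945 = -7326 - 13945 = -21271$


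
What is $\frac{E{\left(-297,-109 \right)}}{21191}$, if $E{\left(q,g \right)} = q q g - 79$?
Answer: $- \frac{9614860}{21191} \approx -453.72$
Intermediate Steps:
$E{\left(q,g \right)} = -79 + g q^{2}$ ($E{\left(q,g \right)} = q^{2} g - 79 = g q^{2} - 79 = -79 + g q^{2}$)
$\frac{E{\left(-297,-109 \right)}}{21191} = \frac{-79 - 109 \left(-297\right)^{2}}{21191} = \left(-79 - 9614781\right) \frac{1}{21191} = \left(-9614860\right) \frac{1}{21191} = - \frac{9614860}{21191}$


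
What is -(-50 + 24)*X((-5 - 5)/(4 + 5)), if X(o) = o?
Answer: -260/9 ≈ -28.889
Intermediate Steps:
-(-50 + 24)*X((-5 - 5)/(4 + 5)) = -(-50 + 24)*(-5 - 5)/(4 + 5) = -(-26)*(-10/9) = -(-26)*(-10*⅑) = -(-26)*(-10)/9 = -1*260/9 = -260/9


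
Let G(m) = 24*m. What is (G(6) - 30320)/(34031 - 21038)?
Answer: -30176/12993 ≈ -2.3225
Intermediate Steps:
(G(6) - 30320)/(34031 - 21038) = (24*6 - 30320)/(34031 - 21038) = (144 - 30320)/12993 = -30176*1/12993 = -30176/12993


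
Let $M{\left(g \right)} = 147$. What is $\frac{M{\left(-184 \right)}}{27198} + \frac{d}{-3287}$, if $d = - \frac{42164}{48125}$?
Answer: $\frac{8133415699}{1434122208750} \approx 0.0056714$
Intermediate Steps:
$d = - \frac{42164}{48125}$ ($d = \left(-42164\right) \frac{1}{48125} = - \frac{42164}{48125} \approx -0.87613$)
$\frac{M{\left(-184 \right)}}{27198} + \frac{d}{-3287} = \frac{147}{27198} - \frac{42164}{48125 \left(-3287\right)} = 147 \cdot \frac{1}{27198} - - \frac{42164}{158186875} = \frac{49}{9066} + \frac{42164}{158186875} = \frac{8133415699}{1434122208750}$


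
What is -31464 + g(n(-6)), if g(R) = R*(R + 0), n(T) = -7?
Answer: -31415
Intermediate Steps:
g(R) = R² (g(R) = R*R = R²)
-31464 + g(n(-6)) = -31464 + (-7)² = -31464 + 49 = -31415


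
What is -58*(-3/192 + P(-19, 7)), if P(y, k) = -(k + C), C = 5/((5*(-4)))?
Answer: 12557/32 ≈ 392.41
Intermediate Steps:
C = -¼ (C = 5/(-20) = 5*(-1/20) = -¼ ≈ -0.25000)
P(y, k) = ¼ - k (P(y, k) = -(k - ¼) = -(-¼ + k) = ¼ - k)
-58*(-3/192 + P(-19, 7)) = -58*(-3/192 + (¼ - 1*7)) = -58*(-3*1/192 + (¼ - 7)) = -58*(-1/64 - 27/4) = -58*(-433/64) = 12557/32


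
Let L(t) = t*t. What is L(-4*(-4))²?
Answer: 65536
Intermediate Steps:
L(t) = t²
L(-4*(-4))² = ((-4*(-4))²)² = (16²)² = 256² = 65536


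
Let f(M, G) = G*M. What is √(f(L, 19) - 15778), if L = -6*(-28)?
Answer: I*√12586 ≈ 112.19*I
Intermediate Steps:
L = 168 (L = -1*(-168) = 168)
√(f(L, 19) - 15778) = √(19*168 - 15778) = √(3192 - 15778) = √(-12586) = I*√12586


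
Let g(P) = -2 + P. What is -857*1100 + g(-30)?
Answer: -942732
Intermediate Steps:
-857*1100 + g(-30) = -857*1100 + (-2 - 30) = -942700 - 32 = -942732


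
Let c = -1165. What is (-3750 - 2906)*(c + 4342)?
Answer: -21146112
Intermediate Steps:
(-3750 - 2906)*(c + 4342) = (-3750 - 2906)*(-1165 + 4342) = -6656*3177 = -21146112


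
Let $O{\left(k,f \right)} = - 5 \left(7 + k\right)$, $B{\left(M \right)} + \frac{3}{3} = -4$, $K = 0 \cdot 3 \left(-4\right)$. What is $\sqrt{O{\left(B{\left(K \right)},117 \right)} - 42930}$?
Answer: $2 i \sqrt{10735} \approx 207.22 i$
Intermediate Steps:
$K = 0$ ($K = 0 \left(-4\right) = 0$)
$B{\left(M \right)} = -5$ ($B{\left(M \right)} = -1 - 4 = -5$)
$O{\left(k,f \right)} = -35 - 5 k$
$\sqrt{O{\left(B{\left(K \right)},117 \right)} - 42930} = \sqrt{\left(-35 - -25\right) - 42930} = \sqrt{\left(-35 + 25\right) - 42930} = \sqrt{-10 - 42930} = \sqrt{-42940} = 2 i \sqrt{10735}$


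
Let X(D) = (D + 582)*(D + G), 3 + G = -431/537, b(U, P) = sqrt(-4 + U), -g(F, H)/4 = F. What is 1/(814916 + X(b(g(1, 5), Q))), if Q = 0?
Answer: 1830906333/1487974232828497 - 41683551*I*sqrt(2)/23807587725255952 ≈ 1.2305e-6 - 2.4761e-9*I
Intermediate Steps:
g(F, H) = -4*F
G = -2042/537 (G = -3 - 431/537 = -2042/537 ≈ -3.8026)
X(D) = (582 + D)*(-2042/537 + D) (X(D) = (D + 582)*(D - 2042/537) = (582 + D)*(-2042/537 + D))
1/(814916 + X(b(g(1, 5), Q))) = 1/(814916 + (-396148/179 + (sqrt(-4 - 4*1))**2 + 310492*sqrt(-4 - 4*1)/537)) = 1/(814916 + (-396148/179 + (sqrt(-4 - 4))**2 + 310492*sqrt(-4 - 4)/537)) = 1/(814916 + (-396148/179 + (sqrt(-8))**2 + 310492*sqrt(-8)/537)) = 1/(814916 + (-396148/179 + (2*I*sqrt(2))**2 + 310492*(2*I*sqrt(2))/537)) = 1/(814916 + (-396148/179 - 8 + 620984*I*sqrt(2)/537)) = 1/(814916 + (-397580/179 + 620984*I*sqrt(2)/537)) = 1/(145472384/179 + 620984*I*sqrt(2)/537)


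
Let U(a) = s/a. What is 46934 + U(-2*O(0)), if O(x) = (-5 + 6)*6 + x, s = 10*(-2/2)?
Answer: 281609/6 ≈ 46935.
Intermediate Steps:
s = -10 (s = 10*(-2*½) = 10*(-1) = -10)
O(x) = 6 + x (O(x) = 1*6 + x = 6 + x)
U(a) = -10/a
46934 + U(-2*O(0)) = 46934 - 10*(-1/(2*(6 + 0))) = 46934 - 10/((-2*6)) = 46934 - 10/(-12) = 46934 - 10*(-1/12) = 46934 + ⅚ = 281609/6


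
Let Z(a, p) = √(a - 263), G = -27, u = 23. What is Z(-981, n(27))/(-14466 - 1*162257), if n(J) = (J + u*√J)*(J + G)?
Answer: -2*I*√311/176723 ≈ -0.00019958*I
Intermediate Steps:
n(J) = (-27 + J)*(J + 23*√J) (n(J) = (J + 23*√J)*(J - 27) = (J + 23*√J)*(-27 + J) = (-27 + J)*(J + 23*√J))
Z(a, p) = √(-263 + a)
Z(-981, n(27))/(-14466 - 1*162257) = √(-263 - 981)/(-14466 - 1*162257) = √(-1244)/(-14466 - 162257) = (2*I*√311)/(-176723) = (2*I*√311)*(-1/176723) = -2*I*√311/176723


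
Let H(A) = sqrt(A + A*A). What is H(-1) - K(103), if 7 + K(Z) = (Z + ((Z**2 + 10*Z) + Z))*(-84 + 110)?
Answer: -307963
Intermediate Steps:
H(A) = sqrt(A + A**2)
K(Z) = -7 + 26*Z**2 + 312*Z (K(Z) = -7 + (Z + ((Z**2 + 10*Z) + Z))*(-84 + 110) = -7 + (Z + (Z**2 + 11*Z))*26 = -7 + (Z**2 + 12*Z)*26 = -7 + (26*Z**2 + 312*Z) = -7 + 26*Z**2 + 312*Z)
H(-1) - K(103) = sqrt(-(1 - 1)) - (-7 + 26*103**2 + 312*103) = sqrt(-1*0) - (-7 + 26*10609 + 32136) = sqrt(0) - (-7 + 275834 + 32136) = 0 - 1*307963 = 0 - 307963 = -307963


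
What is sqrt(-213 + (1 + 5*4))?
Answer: 8*I*sqrt(3) ≈ 13.856*I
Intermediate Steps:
sqrt(-213 + (1 + 5*4)) = sqrt(-213 + (1 + 20)) = sqrt(-213 + 21) = sqrt(-192) = 8*I*sqrt(3)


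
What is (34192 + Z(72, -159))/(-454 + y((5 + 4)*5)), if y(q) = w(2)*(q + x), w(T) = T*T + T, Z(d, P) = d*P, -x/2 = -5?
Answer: -5686/31 ≈ -183.42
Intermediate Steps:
x = 10 (x = -2*(-5) = 10)
Z(d, P) = P*d
w(T) = T + T**2 (w(T) = T**2 + T = T + T**2)
y(q) = 60 + 6*q (y(q) = (2*(1 + 2))*(q + 10) = (2*3)*(10 + q) = 6*(10 + q) = 60 + 6*q)
(34192 + Z(72, -159))/(-454 + y((5 + 4)*5)) = (34192 - 159*72)/(-454 + (60 + 6*((5 + 4)*5))) = (34192 - 11448)/(-454 + (60 + 6*(9*5))) = 22744/(-454 + (60 + 6*45)) = 22744/(-454 + (60 + 270)) = 22744/(-454 + 330) = 22744/(-124) = 22744*(-1/124) = -5686/31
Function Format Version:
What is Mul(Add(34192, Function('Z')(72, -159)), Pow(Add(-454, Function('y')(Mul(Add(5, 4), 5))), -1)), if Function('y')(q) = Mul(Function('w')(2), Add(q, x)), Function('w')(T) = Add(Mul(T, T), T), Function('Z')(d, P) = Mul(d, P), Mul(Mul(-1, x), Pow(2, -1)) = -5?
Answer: Rational(-5686, 31) ≈ -183.42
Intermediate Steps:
x = 10 (x = Mul(-2, -5) = 10)
Function('Z')(d, P) = Mul(P, d)
Function('w')(T) = Add(T, Pow(T, 2)) (Function('w')(T) = Add(Pow(T, 2), T) = Add(T, Pow(T, 2)))
Function('y')(q) = Add(60, Mul(6, q)) (Function('y')(q) = Mul(Mul(2, Add(1, 2)), Add(q, 10)) = Mul(Mul(2, 3), Add(10, q)) = Mul(6, Add(10, q)) = Add(60, Mul(6, q)))
Mul(Add(34192, Function('Z')(72, -159)), Pow(Add(-454, Function('y')(Mul(Add(5, 4), 5))), -1)) = Mul(Add(34192, Mul(-159, 72)), Pow(Add(-454, Add(60, Mul(6, Mul(Add(5, 4), 5)))), -1)) = Mul(Add(34192, -11448), Pow(Add(-454, Add(60, Mul(6, Mul(9, 5)))), -1)) = Mul(22744, Pow(Add(-454, Add(60, Mul(6, 45))), -1)) = Mul(22744, Pow(Add(-454, Add(60, 270)), -1)) = Mul(22744, Pow(Add(-454, 330), -1)) = Mul(22744, Pow(-124, -1)) = Mul(22744, Rational(-1, 124)) = Rational(-5686, 31)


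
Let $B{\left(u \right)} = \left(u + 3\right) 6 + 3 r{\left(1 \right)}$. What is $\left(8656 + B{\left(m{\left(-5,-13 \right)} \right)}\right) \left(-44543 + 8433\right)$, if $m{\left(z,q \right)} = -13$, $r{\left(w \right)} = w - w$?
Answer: $-310401560$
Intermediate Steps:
$r{\left(w \right)} = 0$
$B{\left(u \right)} = 18 + 6 u$ ($B{\left(u \right)} = \left(u + 3\right) 6 + 3 \cdot 0 = \left(3 + u\right) 6 + 0 = \left(18 + 6 u\right) + 0 = 18 + 6 u$)
$\left(8656 + B{\left(m{\left(-5,-13 \right)} \right)}\right) \left(-44543 + 8433\right) = \left(8656 + \left(18 + 6 \left(-13\right)\right)\right) \left(-44543 + 8433\right) = \left(8656 + \left(18 - 78\right)\right) \left(-36110\right) = \left(8656 - 60\right) \left(-36110\right) = 8596 \left(-36110\right) = -310401560$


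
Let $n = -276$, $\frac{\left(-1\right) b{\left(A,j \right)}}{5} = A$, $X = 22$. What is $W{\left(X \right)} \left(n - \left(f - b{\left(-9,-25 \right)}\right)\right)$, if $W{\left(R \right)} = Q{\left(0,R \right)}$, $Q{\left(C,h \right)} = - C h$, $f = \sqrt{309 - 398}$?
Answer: $0$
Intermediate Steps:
$b{\left(A,j \right)} = - 5 A$
$f = i \sqrt{89}$ ($f = \sqrt{-89} = i \sqrt{89} \approx 9.434 i$)
$Q{\left(C,h \right)} = - C h$
$W{\left(R \right)} = 0$ ($W{\left(R \right)} = \left(-1\right) 0 R = 0$)
$W{\left(X \right)} \left(n - \left(f - b{\left(-9,-25 \right)}\right)\right) = 0 \left(-276 - \left(-45 + i \sqrt{89}\right)\right) = 0 \left(-276 + \left(45 - i \sqrt{89}\right)\right) = 0 \left(-231 - i \sqrt{89}\right) = 0$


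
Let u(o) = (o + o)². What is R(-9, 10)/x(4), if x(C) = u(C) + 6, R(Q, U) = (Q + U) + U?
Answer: 11/70 ≈ 0.15714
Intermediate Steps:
u(o) = 4*o² (u(o) = (2*o)² = 4*o²)
R(Q, U) = Q + 2*U
x(C) = 6 + 4*C² (x(C) = 4*C² + 6 = 6 + 4*C²)
R(-9, 10)/x(4) = (-9 + 2*10)/(6 + 4*4²) = (-9 + 20)/(6 + 4*16) = 11/(6 + 64) = 11/70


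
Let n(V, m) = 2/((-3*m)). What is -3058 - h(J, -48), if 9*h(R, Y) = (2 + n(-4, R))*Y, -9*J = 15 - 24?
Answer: -27458/9 ≈ -3050.9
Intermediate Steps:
n(V, m) = -2/(3*m) (n(V, m) = 2*(-1/(3*m)) = -2/(3*m))
J = 1 (J = -(15 - 24)/9 = -1/9*(-9) = 1)
h(R, Y) = Y*(2 - 2/(3*R))/9 (h(R, Y) = ((2 - 2/(3*R))*Y)/9 = (Y*(2 - 2/(3*R)))/9 = Y*(2 - 2/(3*R))/9)
-3058 - h(J, -48) = -3058 - 2*(-48)*(-1 + 3*1)/(27*1) = -3058 - 2*(-48)*(-1 + 3)/27 = -3058 - 2*(-48)*2/27 = -3058 - 1*(-64/9) = -3058 + 64/9 = -27458/9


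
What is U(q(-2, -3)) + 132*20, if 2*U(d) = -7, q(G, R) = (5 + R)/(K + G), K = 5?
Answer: 5273/2 ≈ 2636.5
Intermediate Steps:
q(G, R) = (5 + R)/(5 + G)
U(d) = -7/2 (U(d) = (½)*(-7) = -7/2)
U(q(-2, -3)) + 132*20 = -7/2 + 132*20 = -7/2 + 2640 = 5273/2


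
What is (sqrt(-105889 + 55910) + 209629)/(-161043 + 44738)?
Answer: -29947/16615 - I*sqrt(49979)/116305 ≈ -1.8024 - 0.0019222*I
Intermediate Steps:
(sqrt(-105889 + 55910) + 209629)/(-161043 + 44738) = (sqrt(-49979) + 209629)/(-116305) = (I*sqrt(49979) + 209629)*(-1/116305) = (209629 + I*sqrt(49979))*(-1/116305) = -29947/16615 - I*sqrt(49979)/116305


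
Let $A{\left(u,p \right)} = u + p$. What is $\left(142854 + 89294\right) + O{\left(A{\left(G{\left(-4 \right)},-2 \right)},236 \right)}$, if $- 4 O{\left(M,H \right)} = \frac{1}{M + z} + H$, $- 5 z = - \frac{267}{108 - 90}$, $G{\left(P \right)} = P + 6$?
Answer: $\frac{41311827}{178} \approx 2.3209 \cdot 10^{5}$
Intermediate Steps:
$G{\left(P \right)} = 6 + P$
$z = \frac{89}{30}$ ($z = - \frac{\left(-267\right) \frac{1}{108 - 90}}{5} = - \frac{\left(-267\right) \frac{1}{18}}{5} = \left(- \frac{1}{5}\right) \left(- \frac{89}{6}\right) = \frac{89}{30} \approx 2.9667$)
$A{\left(u,p \right)} = p + u$
$O{\left(M,H \right)} = - \frac{H}{4} - \frac{1}{4 \left(\frac{89}{30} + M\right)}$ ($O{\left(M,H \right)} = - \frac{\frac{1}{M + \frac{89}{30}} + H}{4} = - \frac{\frac{1}{\frac{89}{30} + M} + H}{4} = - \frac{H + \frac{1}{\frac{89}{30} + M}}{4} = - \frac{H}{4} - \frac{1}{4 \left(\frac{89}{30} + M\right)}$)
$\left(142854 + 89294\right) + O{\left(A{\left(G{\left(-4 \right)},-2 \right)},236 \right)} = \left(142854 + 89294\right) + \frac{-30 - 21004 - 7080 \left(-2 + \left(6 - 4\right)\right)}{4 \left(89 + 30 \left(-2 + \left(6 - 4\right)\right)\right)} = 232148 + \frac{-30 - 21004 - 7080 \left(-2 + 2\right)}{4 \left(89 + 30 \left(-2 + 2\right)\right)} = 232148 + \frac{-30 - 21004 - 7080 \cdot 0}{4 \left(89 + 30 \cdot 0\right)} = 232148 + \frac{-30 - 21004 + 0}{4 \left(89 + 0\right)} = 232148 + \frac{1}{4} \cdot \frac{1}{89} \left(-21034\right) = 232148 - \frac{10517}{178} = \frac{41311827}{178}$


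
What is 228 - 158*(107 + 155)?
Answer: -41168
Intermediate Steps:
228 - 158*(107 + 155) = 228 - 158*262 = 228 - 41396 = -41168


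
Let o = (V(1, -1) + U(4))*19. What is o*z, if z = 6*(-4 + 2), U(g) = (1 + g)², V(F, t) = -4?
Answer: -4788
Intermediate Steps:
z = -12 (z = 6*(-2) = -12)
o = 399 (o = (-4 + (1 + 4)²)*19 = (-4 + 5²)*19 = (-4 + 25)*19 = 21*19 = 399)
o*z = 399*(-12) = -4788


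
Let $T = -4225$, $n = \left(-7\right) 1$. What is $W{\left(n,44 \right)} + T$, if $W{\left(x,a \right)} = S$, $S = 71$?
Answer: $-4154$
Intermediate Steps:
$n = -7$
$W{\left(x,a \right)} = 71$
$W{\left(n,44 \right)} + T = 71 - 4225 = -4154$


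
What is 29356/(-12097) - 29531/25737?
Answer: -1112771879/311340489 ≈ -3.5741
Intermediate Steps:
29356/(-12097) - 29531/25737 = 29356*(-1/12097) - 29531*1/25737 = -29356/12097 - 29531/25737 = -1112771879/311340489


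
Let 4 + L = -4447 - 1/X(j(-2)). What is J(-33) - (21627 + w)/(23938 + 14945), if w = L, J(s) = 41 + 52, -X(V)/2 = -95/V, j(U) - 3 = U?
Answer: 227933057/2462590 ≈ 92.558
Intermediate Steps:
j(U) = 3 + U
X(V) = 190/V (X(V) = -(-190)/V = 190/V)
J(s) = 93
L = -845691/190 (L = -4 + (-4447 - 1/(190/(3 - 2))) = -4 + (-4447 - 1/(190/1)) = -4 + (-4447 - 1/(190*1)) = -4 + (-4447 - 1/190) = -4 - 844931/190 = -845691/190 ≈ -4451.0)
w = -845691/190 ≈ -4451.0
J(-33) - (21627 + w)/(23938 + 14945) = 93 - (21627 - 845691/190)/(23938 + 14945) = 93 - 3263439/(190*38883) = 93 - 1*1087813/2462590 = 93 - 1087813/2462590 = 227933057/2462590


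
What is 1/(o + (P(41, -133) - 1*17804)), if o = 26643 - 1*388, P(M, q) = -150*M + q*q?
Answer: 1/19990 ≈ 5.0025e-5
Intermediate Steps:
P(M, q) = q**2 - 150*M (P(M, q) = -150*M + q**2 = q**2 - 150*M)
o = 26255 (o = 26643 - 388 = 26255)
1/(o + (P(41, -133) - 1*17804)) = 1/(26255 + (((-133)**2 - 150*41) - 1*17804)) = 1/(26255 + ((17689 - 6150) - 17804)) = 1/(26255 + (11539 - 17804)) = 1/(26255 - 6265) = 1/19990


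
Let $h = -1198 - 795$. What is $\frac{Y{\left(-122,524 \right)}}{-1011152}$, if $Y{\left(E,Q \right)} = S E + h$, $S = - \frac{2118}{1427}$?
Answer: $\frac{2585615}{1442913904} \approx 0.0017919$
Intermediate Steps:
$S = - \frac{2118}{1427}$ ($S = \left(-2118\right) \frac{1}{1427} = - \frac{2118}{1427} \approx -1.4842$)
$h = -1993$
$Y{\left(E,Q \right)} = -1993 - \frac{2118 E}{1427}$ ($Y{\left(E,Q \right)} = - \frac{2118 E}{1427} - 1993 = -1993 - \frac{2118 E}{1427}$)
$\frac{Y{\left(-122,524 \right)}}{-1011152} = \frac{-1993 - - \frac{258396}{1427}}{-1011152} = \left(-1993 + \frac{258396}{1427}\right) \left(- \frac{1}{1011152}\right) = \left(- \frac{2585615}{1427}\right) \left(- \frac{1}{1011152}\right) = \frac{2585615}{1442913904}$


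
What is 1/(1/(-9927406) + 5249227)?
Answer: 9927406/52111207615161 ≈ 1.9050e-7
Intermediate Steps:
1/(1/(-9927406) + 5249227) = 1/(-1/9927406 + 5249227) = 1/(52111207615161/9927406) = 9927406/52111207615161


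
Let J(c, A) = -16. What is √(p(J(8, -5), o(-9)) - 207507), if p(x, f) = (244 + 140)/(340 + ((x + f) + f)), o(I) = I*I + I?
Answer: I*√315616899/39 ≈ 455.53*I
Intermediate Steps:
o(I) = I + I² (o(I) = I² + I = I + I²)
p(x, f) = 384/(340 + x + 2*f) (p(x, f) = 384/(340 + ((f + x) + f)) = 384/(340 + (x + 2*f)) = 384/(340 + x + 2*f))
√(p(J(8, -5), o(-9)) - 207507) = √(384/(340 - 16 + 2*(-9*(1 - 9))) - 207507) = √(384/(340 - 16 + 2*(-9*(-8))) - 207507) = √(384/(340 - 16 + 2*72) - 207507) = √(384/(340 - 16 + 144) - 207507) = √(384/468 - 207507) = √(384*(1/468) - 207507) = √(32/39 - 207507) = √(-8092741/39) = I*√315616899/39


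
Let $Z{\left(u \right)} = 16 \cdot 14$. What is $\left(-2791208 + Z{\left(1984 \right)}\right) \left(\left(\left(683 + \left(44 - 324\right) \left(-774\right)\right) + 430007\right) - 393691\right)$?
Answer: $-708125669496$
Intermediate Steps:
$Z{\left(u \right)} = 224$
$\left(-2791208 + Z{\left(1984 \right)}\right) \left(\left(\left(683 + \left(44 - 324\right) \left(-774\right)\right) + 430007\right) - 393691\right) = \left(-2791208 + 224\right) \left(\left(\left(683 + \left(44 - 324\right) \left(-774\right)\right) + 430007\right) - 393691\right) = - 2790984 \left(\left(\left(683 + \left(44 - 324\right) \left(-774\right)\right) + 430007\right) - 393691\right) = - 2790984 \left(\left(\left(683 - -216720\right) + 430007\right) - 393691\right) = - 2790984 \left(\left(\left(683 + 216720\right) + 430007\right) - 393691\right) = - 2790984 \left(\left(217403 + 430007\right) - 393691\right) = - 2790984 \left(647410 - 393691\right) = \left(-2790984\right) 253719 = -708125669496$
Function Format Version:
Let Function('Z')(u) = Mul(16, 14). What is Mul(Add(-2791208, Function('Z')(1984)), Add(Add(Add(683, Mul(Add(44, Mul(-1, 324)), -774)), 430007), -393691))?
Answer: -708125669496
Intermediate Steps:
Function('Z')(u) = 224
Mul(Add(-2791208, Function('Z')(1984)), Add(Add(Add(683, Mul(Add(44, Mul(-1, 324)), -774)), 430007), -393691)) = Mul(Add(-2791208, 224), Add(Add(Add(683, Mul(Add(44, Mul(-1, 324)), -774)), 430007), -393691)) = Mul(-2790984, Add(Add(Add(683, Mul(Add(44, -324), -774)), 430007), -393691)) = Mul(-2790984, Add(Add(Add(683, Mul(-280, -774)), 430007), -393691)) = Mul(-2790984, Add(Add(Add(683, 216720), 430007), -393691)) = Mul(-2790984, Add(Add(217403, 430007), -393691)) = Mul(-2790984, Add(647410, -393691)) = Mul(-2790984, 253719) = -708125669496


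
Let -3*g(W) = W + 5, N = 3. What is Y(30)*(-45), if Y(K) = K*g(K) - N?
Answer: 15885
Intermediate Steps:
g(W) = -5/3 - W/3 (g(W) = -(W + 5)/3 = -(5 + W)/3 = -5/3 - W/3)
Y(K) = -3 + K*(-5/3 - K/3) (Y(K) = K*(-5/3 - K/3) - 1*3 = K*(-5/3 - K/3) - 3 = -3 + K*(-5/3 - K/3))
Y(30)*(-45) = (-3 - ⅓*30*(5 + 30))*(-45) = (-3 - ⅓*30*35)*(-45) = (-3 - 350)*(-45) = -353*(-45) = 15885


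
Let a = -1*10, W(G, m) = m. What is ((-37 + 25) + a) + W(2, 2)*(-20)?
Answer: -62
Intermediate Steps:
a = -10
((-37 + 25) + a) + W(2, 2)*(-20) = ((-37 + 25) - 10) + 2*(-20) = (-12 - 10) - 40 = -22 - 40 = -62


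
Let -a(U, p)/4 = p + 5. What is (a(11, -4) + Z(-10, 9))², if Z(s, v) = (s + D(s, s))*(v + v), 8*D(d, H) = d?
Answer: 170569/4 ≈ 42642.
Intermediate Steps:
D(d, H) = d/8
a(U, p) = -20 - 4*p (a(U, p) = -4*(p + 5) = -4*(5 + p) = -20 - 4*p)
Z(s, v) = 9*s*v/4 (Z(s, v) = (s + s/8)*(v + v) = (9*s/8)*(2*v) = 9*s*v/4)
(a(11, -4) + Z(-10, 9))² = ((-20 - 4*(-4)) + (9/4)*(-10)*9)² = ((-20 + 16) - 405/2)² = (-4 - 405/2)² = (-413/2)² = 170569/4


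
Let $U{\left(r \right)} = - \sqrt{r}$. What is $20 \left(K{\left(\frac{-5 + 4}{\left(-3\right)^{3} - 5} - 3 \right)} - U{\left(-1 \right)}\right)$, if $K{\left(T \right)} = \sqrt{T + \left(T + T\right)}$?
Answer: $\frac{5 i \left(8 + \sqrt{570}\right)}{2} \approx 79.687 i$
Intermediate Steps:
$K{\left(T \right)} = \sqrt{3} \sqrt{T}$ ($K{\left(T \right)} = \sqrt{T + 2 T} = \sqrt{3 T} = \sqrt{3} \sqrt{T}$)
$20 \left(K{\left(\frac{-5 + 4}{\left(-3\right)^{3} - 5} - 3 \right)} - U{\left(-1 \right)}\right) = 20 \left(\sqrt{3} \sqrt{\frac{-5 + 4}{\left(-3\right)^{3} - 5} - 3} - - \sqrt{-1}\right) = 20 \left(\sqrt{3} \sqrt{- \frac{1}{-27 - 5} - 3} - - i\right) = 20 \left(\sqrt{3} \sqrt{- \frac{1}{-32} - 3} + i\right) = 20 \left(\sqrt{3} \sqrt{\left(-1\right) \left(- \frac{1}{32}\right) - 3} + i\right) = 20 \left(\sqrt{3} \sqrt{\frac{1}{32} - 3} + i\right) = 20 \left(\sqrt{3} \sqrt{- \frac{95}{32}} + i\right) = 20 \left(\sqrt{3} \frac{i \sqrt{190}}{8} + i\right) = 20 \left(\frac{i \sqrt{570}}{8} + i\right) = 20 \left(i + \frac{i \sqrt{570}}{8}\right) = 20 i + \frac{5 i \sqrt{570}}{2}$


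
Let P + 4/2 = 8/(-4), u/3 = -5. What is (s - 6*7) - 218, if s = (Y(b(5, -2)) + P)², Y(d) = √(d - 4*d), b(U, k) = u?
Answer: -199 - 24*√5 ≈ -252.67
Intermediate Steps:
u = -15 (u = 3*(-5) = -15)
b(U, k) = -15
Y(d) = √3*√(-d) (Y(d) = √(-3*d) = √3*√(-d))
P = -4 (P = -2 + 8/(-4) = -2 + 8*(-¼) = -2 - 2 = -4)
s = (-4 + 3*√5)² (s = (√3*√(-1*(-15)) - 4)² = (√3*√15 - 4)² = (3*√5 - 4)² = (-4 + 3*√5)² ≈ 7.3344)
(s - 6*7) - 218 = ((61 - 24*√5) - 6*7) - 218 = ((61 - 24*√5) - 42) - 218 = (19 - 24*√5) - 218 = -199 - 24*√5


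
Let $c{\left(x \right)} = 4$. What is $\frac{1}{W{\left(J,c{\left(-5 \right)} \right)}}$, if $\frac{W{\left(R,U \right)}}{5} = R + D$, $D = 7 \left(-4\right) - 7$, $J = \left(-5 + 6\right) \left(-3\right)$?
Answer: $- \frac{1}{190} \approx -0.0052632$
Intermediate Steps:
$J = -3$ ($J = 1 \left(-3\right) = -3$)
$D = -35$ ($D = -28 - 7 = -35$)
$W{\left(R,U \right)} = -175 + 5 R$ ($W{\left(R,U \right)} = 5 \left(R - 35\right) = 5 \left(-35 + R\right) = -175 + 5 R$)
$\frac{1}{W{\left(J,c{\left(-5 \right)} \right)}} = \frac{1}{-175 + 5 \left(-3\right)} = \frac{1}{-175 - 15} = \frac{1}{-190} = - \frac{1}{190}$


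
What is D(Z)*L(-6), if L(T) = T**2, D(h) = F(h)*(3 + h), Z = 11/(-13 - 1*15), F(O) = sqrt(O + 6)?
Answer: 657*sqrt(1099)/98 ≈ 222.25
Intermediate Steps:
F(O) = sqrt(6 + O)
Z = -11/28 (Z = 11/(-13 - 15) = 11/(-28) = 11*(-1/28) = -11/28 ≈ -0.39286)
D(h) = sqrt(6 + h)*(3 + h)
D(Z)*L(-6) = (sqrt(6 - 11/28)*(3 - 11/28))*(-6)**2 = (sqrt(157/28)*(73/28))*36 = ((sqrt(1099)/14)*(73/28))*36 = (73*sqrt(1099)/392)*36 = 657*sqrt(1099)/98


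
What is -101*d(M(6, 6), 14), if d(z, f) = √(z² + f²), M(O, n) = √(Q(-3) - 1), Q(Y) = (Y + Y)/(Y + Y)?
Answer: -1414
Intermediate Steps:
Q(Y) = 1 (Q(Y) = (2*Y)/((2*Y)) = (2*Y)*(1/(2*Y)) = 1)
M(O, n) = 0 (M(O, n) = √(1 - 1) = √0 = 0)
d(z, f) = √(f² + z²)
-101*d(M(6, 6), 14) = -101*√(14² + 0²) = -101*√(196 + 0) = -101*√196 = -101*14 = -1414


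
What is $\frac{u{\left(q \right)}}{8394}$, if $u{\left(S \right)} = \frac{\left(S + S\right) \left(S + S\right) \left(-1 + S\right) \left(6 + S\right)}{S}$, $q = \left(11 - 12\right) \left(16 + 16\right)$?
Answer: $- \frac{18304}{1399} \approx -13.084$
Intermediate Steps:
$q = -32$ ($q = \left(-1\right) 32 = -32$)
$u{\left(S \right)} = 4 S \left(-1 + S\right) \left(6 + S\right)$ ($u{\left(S \right)} = \frac{2 S 2 S \left(-1 + S\right) \left(6 + S\right)}{S} = \frac{4 S^{2} \left(-1 + S\right) \left(6 + S\right)}{S} = 4 S \left(-1 + S\right) \left(6 + S\right)$)
$\frac{u{\left(q \right)}}{8394} = \frac{4 \left(-32\right) \left(-6 + \left(-32\right)^{2} + 5 \left(-32\right)\right)}{8394} = 4 \left(-32\right) \left(-6 + 1024 - 160\right) \frac{1}{8394} = 4 \left(-32\right) 858 \cdot \frac{1}{8394} = \left(-109824\right) \frac{1}{8394} = - \frac{18304}{1399}$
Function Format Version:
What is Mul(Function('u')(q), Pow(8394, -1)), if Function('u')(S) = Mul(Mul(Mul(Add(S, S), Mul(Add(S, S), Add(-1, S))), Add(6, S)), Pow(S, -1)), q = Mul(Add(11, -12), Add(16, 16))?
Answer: Rational(-18304, 1399) ≈ -13.084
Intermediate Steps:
q = -32 (q = Mul(-1, 32) = -32)
Function('u')(S) = Mul(4, S, Add(-1, S), Add(6, S)) (Function('u')(S) = Mul(Mul(Mul(Mul(2, S), Mul(Mul(2, S), Add(-1, S))), Add(6, S)), Pow(S, -1)) = Mul(Mul(Mul(Mul(2, S), Mul(2, S, Add(-1, S))), Add(6, S)), Pow(S, -1)) = Mul(Mul(Mul(4, Pow(S, 2), Add(-1, S)), Add(6, S)), Pow(S, -1)) = Mul(Mul(4, Pow(S, 2), Add(-1, S), Add(6, S)), Pow(S, -1)) = Mul(4, S, Add(-1, S), Add(6, S)))
Mul(Function('u')(q), Pow(8394, -1)) = Mul(Mul(4, -32, Add(-6, Pow(-32, 2), Mul(5, -32))), Pow(8394, -1)) = Mul(Mul(4, -32, Add(-6, 1024, -160)), Rational(1, 8394)) = Mul(Mul(4, -32, 858), Rational(1, 8394)) = Mul(-109824, Rational(1, 8394)) = Rational(-18304, 1399)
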